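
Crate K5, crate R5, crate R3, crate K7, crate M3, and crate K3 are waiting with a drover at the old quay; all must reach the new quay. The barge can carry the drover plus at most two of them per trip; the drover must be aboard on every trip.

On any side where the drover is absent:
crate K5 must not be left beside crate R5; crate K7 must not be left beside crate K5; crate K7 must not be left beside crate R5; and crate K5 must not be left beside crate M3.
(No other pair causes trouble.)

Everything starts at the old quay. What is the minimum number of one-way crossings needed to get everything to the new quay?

Counting alone: the drover can take at most 2 across per trip to the new quay, so moving all 6 needs at least 3 loaded trips out, with a return between consecutive ones — at least 5 crossings.
The safety rule pushes this higher. Following every safe sequence of crossings, the most of the 6 that can be at the new quay as the barge arrives there on crossings 5, 7 is 4, 5 respectively — never all 6.
So no plan with fewer than 9 crossings exists, and this one achieves 9:
1. Drover goes to the new quay with crate K5 and crate R5.
2. Drover goes back to the old quay with crate K5.
3. Drover goes to the new quay with crate K5 and crate R3.
4. Drover goes back to the old quay with crate K5.
5. Drover goes to the new quay with crate K5 and crate M3.
6. Drover goes back to the old quay with crate K5.
7. Drover goes to the new quay with crate K3 and crate K5.
8. Drover goes back to the old quay with crate K5.
9. Drover goes to the new quay with crate K5 and crate K7.

9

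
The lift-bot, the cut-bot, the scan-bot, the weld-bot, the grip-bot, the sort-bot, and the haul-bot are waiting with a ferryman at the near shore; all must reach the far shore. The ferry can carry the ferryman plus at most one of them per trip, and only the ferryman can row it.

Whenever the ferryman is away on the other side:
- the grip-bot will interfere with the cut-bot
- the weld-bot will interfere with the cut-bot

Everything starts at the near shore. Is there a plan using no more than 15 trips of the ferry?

Yes

Yes — this plan uses 15 crossings (≤ 15):
1. Ferryman goes to the far shore with the cut-bot.  [the near shore: the grip-bot, the haul-bot, the lift-bot, the scan-bot, the sort-bot, the weld-bot | the far shore: the cut-bot]
2. Ferryman goes back to the near shore alone.  [the near shore: the grip-bot, the haul-bot, the lift-bot, the scan-bot, the sort-bot, the weld-bot | the far shore: the cut-bot]
3. Ferryman goes to the far shore with the lift-bot.  [the near shore: the grip-bot, the haul-bot, the scan-bot, the sort-bot, the weld-bot | the far shore: the cut-bot, the lift-bot]
4. Ferryman goes back to the near shore alone.  [the near shore: the grip-bot, the haul-bot, the scan-bot, the sort-bot, the weld-bot | the far shore: the cut-bot, the lift-bot]
5. Ferryman goes to the far shore with the scan-bot.  [the near shore: the grip-bot, the haul-bot, the sort-bot, the weld-bot | the far shore: the cut-bot, the lift-bot, the scan-bot]
6. Ferryman goes back to the near shore alone.  [the near shore: the grip-bot, the haul-bot, the sort-bot, the weld-bot | the far shore: the cut-bot, the lift-bot, the scan-bot]
7. Ferryman goes to the far shore with the weld-bot.  [the near shore: the grip-bot, the haul-bot, the sort-bot | the far shore: the cut-bot, the lift-bot, the scan-bot, the weld-bot]
8. Ferryman goes back to the near shore with the cut-bot.  [the near shore: the cut-bot, the grip-bot, the haul-bot, the sort-bot | the far shore: the lift-bot, the scan-bot, the weld-bot]
9. Ferryman goes to the far shore with the grip-bot.  [the near shore: the cut-bot, the haul-bot, the sort-bot | the far shore: the grip-bot, the lift-bot, the scan-bot, the weld-bot]
10. Ferryman goes back to the near shore alone.  [the near shore: the cut-bot, the haul-bot, the sort-bot | the far shore: the grip-bot, the lift-bot, the scan-bot, the weld-bot]
11. Ferryman goes to the far shore with the sort-bot.  [the near shore: the cut-bot, the haul-bot | the far shore: the grip-bot, the lift-bot, the scan-bot, the sort-bot, the weld-bot]
12. Ferryman goes back to the near shore alone.  [the near shore: the cut-bot, the haul-bot | the far shore: the grip-bot, the lift-bot, the scan-bot, the sort-bot, the weld-bot]
13. Ferryman goes to the far shore with the haul-bot.  [the near shore: the cut-bot | the far shore: the grip-bot, the haul-bot, the lift-bot, the scan-bot, the sort-bot, the weld-bot]
14. Ferryman goes back to the near shore alone.  [the near shore: the cut-bot | the far shore: the grip-bot, the haul-bot, the lift-bot, the scan-bot, the sort-bot, the weld-bot]
15. Ferryman goes to the far shore with the cut-bot.  [the near shore: — | the far shore: the cut-bot, the grip-bot, the haul-bot, the lift-bot, the scan-bot, the sort-bot, the weld-bot]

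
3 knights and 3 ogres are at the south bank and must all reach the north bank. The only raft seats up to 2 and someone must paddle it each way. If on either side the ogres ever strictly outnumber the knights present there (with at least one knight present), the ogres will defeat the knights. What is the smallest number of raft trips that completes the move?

11

Counting alone: each trip to the north bank takes at most 2 across and each return brings at least 1 back, so after t trips out (and t−1 returns) at most 2t − (t−1) of the 6 are across; that first reaches 6 at t = 5, so at least 9 crossings are needed.
The safety rule pushes this higher. Following every safe sequence of crossings, the most of the 6 that can be at the north bank as the raft arrives there on crossing 9 is 5 — never all 6.
So no plan with fewer than 11 crossings exists, and this one achieves 11:
1. 2 ogres → the north bank.  (the south bank: 3K 1O; the north bank: 0K 2O)
2. 1 ogre ← the south bank.  (the south bank: 3K 2O; the north bank: 0K 1O)
3. 2 ogres → the north bank.  (the south bank: 3K 0O; the north bank: 0K 3O)
4. 1 ogre ← the south bank.  (the south bank: 3K 1O; the north bank: 0K 2O)
5. 2 knights → the north bank.  (the south bank: 1K 1O; the north bank: 2K 2O)
6. 1 knight and 1 ogre ← the south bank.  (the south bank: 2K 2O; the north bank: 1K 1O)
7. 2 knights → the north bank.  (the south bank: 0K 2O; the north bank: 3K 1O)
8. 1 ogre ← the south bank.  (the south bank: 0K 3O; the north bank: 3K 0O)
9. 2 ogres → the north bank.  (the south bank: 0K 1O; the north bank: 3K 2O)
10. 1 ogre ← the south bank.  (the south bank: 0K 2O; the north bank: 3K 1O)
11. 2 ogres → the north bank.  (the south bank: 0K 0O; the north bank: 3K 3O)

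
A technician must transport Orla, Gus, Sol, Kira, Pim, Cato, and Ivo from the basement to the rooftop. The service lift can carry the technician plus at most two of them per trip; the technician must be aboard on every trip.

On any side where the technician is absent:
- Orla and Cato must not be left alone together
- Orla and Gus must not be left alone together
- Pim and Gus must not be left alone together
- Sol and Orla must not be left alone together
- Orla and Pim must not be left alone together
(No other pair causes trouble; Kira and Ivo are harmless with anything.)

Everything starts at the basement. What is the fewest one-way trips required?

Counting alone: the technician can take at most 2 across per trip to the rooftop, so moving all 7 needs at least 4 loaded trips out, with a return between consecutive ones — at least 7 crossings.
The safety rule pushes this higher. Following every safe sequence of crossings, the most of the 7 that can be at the rooftop as the service lift arrives there on crossings 7, 9 is 5, 6 respectively — never all 7.
So no plan with fewer than 11 crossings exists, and this one achieves 11:
1. Technician goes to the rooftop with Gus and Orla.  [the basement: Cato, Ivo, Kira, Pim, Sol | the rooftop: Gus, Orla]
2. Technician goes back to the basement with Orla.  [the basement: Cato, Ivo, Kira, Orla, Pim, Sol | the rooftop: Gus]
3. Technician goes to the rooftop with Orla and Sol.  [the basement: Cato, Ivo, Kira, Pim | the rooftop: Gus, Orla, Sol]
4. Technician goes back to the basement with Orla.  [the basement: Cato, Ivo, Kira, Orla, Pim | the rooftop: Gus, Sol]
5. Technician goes to the rooftop with Kira and Orla.  [the basement: Cato, Ivo, Pim | the rooftop: Gus, Kira, Orla, Sol]
6. Technician goes back to the basement with Orla.  [the basement: Cato, Ivo, Orla, Pim | the rooftop: Gus, Kira, Sol]
7. Technician goes to the rooftop with Cato and Orla.  [the basement: Ivo, Pim | the rooftop: Cato, Gus, Kira, Orla, Sol]
8. Technician goes back to the basement with Orla.  [the basement: Ivo, Orla, Pim | the rooftop: Cato, Gus, Kira, Sol]
9. Technician goes to the rooftop with Ivo and Orla.  [the basement: Pim | the rooftop: Cato, Gus, Ivo, Kira, Orla, Sol]
10. Technician goes back to the basement with Orla.  [the basement: Orla, Pim | the rooftop: Cato, Gus, Ivo, Kira, Sol]
11. Technician goes to the rooftop with Orla and Pim.  [the basement: — | the rooftop: Cato, Gus, Ivo, Kira, Orla, Pim, Sol]

11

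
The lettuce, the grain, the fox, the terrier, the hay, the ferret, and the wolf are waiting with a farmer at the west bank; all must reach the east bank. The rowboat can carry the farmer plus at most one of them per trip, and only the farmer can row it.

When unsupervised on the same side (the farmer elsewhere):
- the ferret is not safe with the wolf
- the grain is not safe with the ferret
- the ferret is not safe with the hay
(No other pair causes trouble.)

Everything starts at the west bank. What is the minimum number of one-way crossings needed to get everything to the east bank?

impossible

Following every safe sequence of crossings from the start, the most of the 7 that can be at the east bank as the rowboat arrives there on crossings 1, 3, 5, 7, 9 is 1, 2, 3, 4, 5 respectively; the best ever achieved is 5 of 7.
From crossing 11 on, no configuration arises that was not already reachable earlier: only 72 distinct safe configurations (who is on which side, and where the rowboat is) can ever be reached, none of them has everyone across, and every continuation just revisits them. So no valid plan exists.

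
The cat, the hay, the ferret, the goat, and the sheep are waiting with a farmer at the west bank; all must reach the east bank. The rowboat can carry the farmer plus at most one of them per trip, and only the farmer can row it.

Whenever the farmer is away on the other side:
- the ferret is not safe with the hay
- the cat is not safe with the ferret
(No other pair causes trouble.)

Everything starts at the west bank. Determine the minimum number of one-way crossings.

11

Counting alone: the farmer can take at most 1 across per trip to the east bank, so moving all 5 needs at least 5 loaded trips out, with a return between consecutive ones — at least 9 crossings.
The safety rule pushes this higher. Following every safe sequence of crossings, the most of the 5 that can be at the east bank as the rowboat arrives there on crossing 9 is 4 — never all 5.
So no plan with fewer than 11 crossings exists, and this one achieves 11:
1. Farmer goes to the east bank with the ferret.  [the west bank: the cat, the goat, the hay, the sheep | the east bank: the ferret]
2. Farmer goes back to the west bank alone.  [the west bank: the cat, the goat, the hay, the sheep | the east bank: the ferret]
3. Farmer goes to the east bank with the cat.  [the west bank: the goat, the hay, the sheep | the east bank: the cat, the ferret]
4. Farmer goes back to the west bank with the ferret.  [the west bank: the ferret, the goat, the hay, the sheep | the east bank: the cat]
5. Farmer goes to the east bank with the hay.  [the west bank: the ferret, the goat, the sheep | the east bank: the cat, the hay]
6. Farmer goes back to the west bank alone.  [the west bank: the ferret, the goat, the sheep | the east bank: the cat, the hay]
7. Farmer goes to the east bank with the goat.  [the west bank: the ferret, the sheep | the east bank: the cat, the goat, the hay]
8. Farmer goes back to the west bank alone.  [the west bank: the ferret, the sheep | the east bank: the cat, the goat, the hay]
9. Farmer goes to the east bank with the sheep.  [the west bank: the ferret | the east bank: the cat, the goat, the hay, the sheep]
10. Farmer goes back to the west bank alone.  [the west bank: the ferret | the east bank: the cat, the goat, the hay, the sheep]
11. Farmer goes to the east bank with the ferret.  [the west bank: — | the east bank: the cat, the ferret, the goat, the hay, the sheep]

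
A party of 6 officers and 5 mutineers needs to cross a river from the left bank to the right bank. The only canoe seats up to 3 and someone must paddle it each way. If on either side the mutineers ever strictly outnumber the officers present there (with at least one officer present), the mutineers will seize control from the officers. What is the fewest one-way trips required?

9

Counting alone: each trip to the right bank takes at most 3 across and each return brings at least 1 back, so after t trips out (and t−1 returns) at most 3t − (t−1) of the 11 are across; that first reaches 11 at t = 5, so at least 9 crossings are needed.
The plan below uses exactly 9 crossings, so it is optimal:
1. 3 mutineers → the right bank.  (the left bank: 6O 2M; the right bank: 0O 3M)
2. 1 mutineer ← the left bank.  (the left bank: 6O 3M; the right bank: 0O 2M)
3. 3 officers → the right bank.  (the left bank: 3O 3M; the right bank: 3O 2M)
4. 1 officer ← the left bank.  (the left bank: 4O 3M; the right bank: 2O 2M)
5. 2 officers and 1 mutineer → the right bank.  (the left bank: 2O 2M; the right bank: 4O 3M)
6. 1 officer ← the left bank.  (the left bank: 3O 2M; the right bank: 3O 3M)
7. 2 officers and 1 mutineer → the right bank.  (the left bank: 1O 1M; the right bank: 5O 4M)
8. 1 officer ← the left bank.  (the left bank: 2O 1M; the right bank: 4O 4M)
9. 2 officers and 1 mutineer → the right bank.  (the left bank: 0O 0M; the right bank: 6O 5M)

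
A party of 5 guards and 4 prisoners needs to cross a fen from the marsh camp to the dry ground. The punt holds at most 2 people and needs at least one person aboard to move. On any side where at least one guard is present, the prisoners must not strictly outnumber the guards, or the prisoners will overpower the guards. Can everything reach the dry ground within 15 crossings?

Yes

Yes — this plan uses 15 crossings (≤ 15):
1. 2 prisoners → the dry ground.  (the marsh camp: 5G 2P; the dry ground: 0G 2P)
2. 1 prisoner ← the marsh camp.  (the marsh camp: 5G 3P; the dry ground: 0G 1P)
3. 2 prisoners → the dry ground.  (the marsh camp: 5G 1P; the dry ground: 0G 3P)
4. 1 prisoner ← the marsh camp.  (the marsh camp: 5G 2P; the dry ground: 0G 2P)
5. 2 guards → the dry ground.  (the marsh camp: 3G 2P; the dry ground: 2G 2P)
6. 1 prisoner ← the marsh camp.  (the marsh camp: 3G 3P; the dry ground: 2G 1P)
7. 1 guard and 1 prisoner → the dry ground.  (the marsh camp: 2G 2P; the dry ground: 3G 2P)
8. 1 guard ← the marsh camp.  (the marsh camp: 3G 2P; the dry ground: 2G 2P)
9. 1 guard and 1 prisoner → the dry ground.  (the marsh camp: 2G 1P; the dry ground: 3G 3P)
10. 1 prisoner ← the marsh camp.  (the marsh camp: 2G 2P; the dry ground: 3G 2P)
11. 1 guard and 1 prisoner → the dry ground.  (the marsh camp: 1G 1P; the dry ground: 4G 3P)
12. 1 guard ← the marsh camp.  (the marsh camp: 2G 1P; the dry ground: 3G 3P)
13. 1 guard and 1 prisoner → the dry ground.  (the marsh camp: 1G 0P; the dry ground: 4G 4P)
14. 1 prisoner ← the marsh camp.  (the marsh camp: 1G 1P; the dry ground: 4G 3P)
15. 1 guard and 1 prisoner → the dry ground.  (the marsh camp: 0G 0P; the dry ground: 5G 4P)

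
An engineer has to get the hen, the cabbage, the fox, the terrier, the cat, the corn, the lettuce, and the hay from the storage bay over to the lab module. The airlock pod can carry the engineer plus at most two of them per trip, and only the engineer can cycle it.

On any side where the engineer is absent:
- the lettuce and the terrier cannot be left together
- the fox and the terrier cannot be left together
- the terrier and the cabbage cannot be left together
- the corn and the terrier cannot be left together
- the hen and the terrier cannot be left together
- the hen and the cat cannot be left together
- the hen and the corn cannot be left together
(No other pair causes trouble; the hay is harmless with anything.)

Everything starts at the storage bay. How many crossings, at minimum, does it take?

Counting alone: the engineer can take at most 2 across per trip to the lab module, so moving all 8 needs at least 4 loaded trips out, with a return between consecutive ones — at least 7 crossings.
The safety rule pushes this higher. Following every safe sequence of crossings, the most of the 8 that can be at the lab module as the airlock pod arrives there on crossings 7, 9, 11 is 5, 6, 7 respectively — never all 8.
So no plan with fewer than 13 crossings exists, and this one achieves 13:
1. Engineer goes to the lab module with the hen and the terrier.
2. Engineer goes back to the storage bay with the hen.
3. Engineer goes to the lab module with the cabbage and the hen.
4. Engineer goes back to the storage bay with the terrier.
5. Engineer goes to the lab module with the fox and the terrier.
6. Engineer goes back to the storage bay with the terrier.
7. Engineer goes to the lab module with the lettuce and the terrier.
8. Engineer goes back to the storage bay with the terrier.
9. Engineer goes to the lab module with the hay and the terrier.
10. Engineer goes back to the storage bay with the terrier.
11. Engineer goes to the lab module with the cat and the corn.
12. Engineer goes back to the storage bay with the hen.
13. Engineer goes to the lab module with the hen and the terrier.

13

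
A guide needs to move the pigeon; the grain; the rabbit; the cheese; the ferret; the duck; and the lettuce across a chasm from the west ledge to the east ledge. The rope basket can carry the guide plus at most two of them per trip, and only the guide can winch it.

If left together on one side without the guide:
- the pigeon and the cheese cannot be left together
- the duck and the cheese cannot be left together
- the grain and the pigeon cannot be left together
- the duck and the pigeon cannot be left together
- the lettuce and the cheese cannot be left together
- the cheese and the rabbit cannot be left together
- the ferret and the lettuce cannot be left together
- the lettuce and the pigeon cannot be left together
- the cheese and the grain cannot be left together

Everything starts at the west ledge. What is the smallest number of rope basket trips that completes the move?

impossible

Whatever the first load, the items left behind include a forbidden pair without the guide. No opening move is safe, so no plan exists.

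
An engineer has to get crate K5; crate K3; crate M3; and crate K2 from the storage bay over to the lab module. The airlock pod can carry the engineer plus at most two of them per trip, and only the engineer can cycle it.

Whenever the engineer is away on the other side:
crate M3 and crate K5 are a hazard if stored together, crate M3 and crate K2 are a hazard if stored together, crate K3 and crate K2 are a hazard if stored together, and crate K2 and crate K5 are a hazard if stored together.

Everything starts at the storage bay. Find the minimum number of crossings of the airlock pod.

Counting alone: the engineer can take at most 2 across per trip to the lab module, so moving all 4 needs at least 2 loaded trips out, with a return between consecutive ones — at least 3 crossings.
The safety rule pushes this higher. Following every safe sequence of crossings, the most of the 4 that can be at the lab module as the airlock pod arrives there on crossing 3 is 3 — never all 4.
So no plan with fewer than 5 crossings exists, and this one achieves 5:
1. Engineer goes to the lab module with crate K2 and crate K5.  [the storage bay: crate K3, crate M3 | the lab module: crate K2, crate K5]
2. Engineer goes back to the storage bay with crate K5.  [the storage bay: crate K3, crate K5, crate M3 | the lab module: crate K2]
3. Engineer goes to the lab module with crate K3 and crate K5.  [the storage bay: crate M3 | the lab module: crate K2, crate K3, crate K5]
4. Engineer goes back to the storage bay with crate K2.  [the storage bay: crate K2, crate M3 | the lab module: crate K3, crate K5]
5. Engineer goes to the lab module with crate K2 and crate M3.  [the storage bay: — | the lab module: crate K2, crate K3, crate K5, crate M3]

5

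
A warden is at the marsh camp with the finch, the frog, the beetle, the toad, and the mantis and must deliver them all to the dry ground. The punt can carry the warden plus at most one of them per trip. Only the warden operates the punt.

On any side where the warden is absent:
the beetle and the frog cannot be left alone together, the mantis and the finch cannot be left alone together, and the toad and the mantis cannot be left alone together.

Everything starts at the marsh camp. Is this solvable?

Whatever the first load, the items left behind include a forbidden pair without the warden. No opening move is safe, so no plan exists.

No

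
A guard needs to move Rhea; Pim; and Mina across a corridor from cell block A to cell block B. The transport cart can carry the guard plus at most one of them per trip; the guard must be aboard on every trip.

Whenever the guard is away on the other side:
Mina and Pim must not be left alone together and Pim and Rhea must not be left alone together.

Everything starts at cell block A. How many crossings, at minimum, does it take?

Counting alone: the guard can take at most 1 across per trip to cell block B, so moving all 3 needs at least 3 loaded trips out, with a return between consecutive ones — at least 5 crossings.
The safety rule pushes this higher. Following every safe sequence of crossings, the most of the 3 that can be at cell block B as the transport cart arrives there on crossing 5 is 2 — never all 3.
So no plan with fewer than 7 crossings exists, and this one achieves 7:
1. Guard goes to cell block B with Pim.  [cell block A: Mina, Rhea | cell block B: Pim]
2. Guard goes back to cell block A alone.  [cell block A: Mina, Rhea | cell block B: Pim]
3. Guard goes to cell block B with Rhea.  [cell block A: Mina | cell block B: Pim, Rhea]
4. Guard goes back to cell block A with Pim.  [cell block A: Mina, Pim | cell block B: Rhea]
5. Guard goes to cell block B with Mina.  [cell block A: Pim | cell block B: Mina, Rhea]
6. Guard goes back to cell block A alone.  [cell block A: Pim | cell block B: Mina, Rhea]
7. Guard goes to cell block B with Pim.  [cell block A: — | cell block B: Mina, Pim, Rhea]

7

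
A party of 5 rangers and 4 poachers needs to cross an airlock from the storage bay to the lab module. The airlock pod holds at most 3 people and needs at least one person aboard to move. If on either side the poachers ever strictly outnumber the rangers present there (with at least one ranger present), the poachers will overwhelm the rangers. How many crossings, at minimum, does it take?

7

Counting alone: each trip to the lab module takes at most 3 across and each return brings at least 1 back, so after t trips out (and t−1 returns) at most 3t − (t−1) of the 9 are across; that first reaches 9 at t = 4, so at least 7 crossings are needed.
The plan below uses exactly 7 crossings, so it is optimal:
1. 3 poachers → the lab module.  (the storage bay: 5R 1P; the lab module: 0R 3P)
2. 1 poacher ← the storage bay.  (the storage bay: 5R 2P; the lab module: 0R 2P)
3. 3 rangers → the lab module.  (the storage bay: 2R 2P; the lab module: 3R 2P)
4. 1 ranger ← the storage bay.  (the storage bay: 3R 2P; the lab module: 2R 2P)
5. 2 rangers and 1 poacher → the lab module.  (the storage bay: 1R 1P; the lab module: 4R 3P)
6. 1 ranger ← the storage bay.  (the storage bay: 2R 1P; the lab module: 3R 3P)
7. 2 rangers and 1 poacher → the lab module.  (the storage bay: 0R 0P; the lab module: 5R 4P)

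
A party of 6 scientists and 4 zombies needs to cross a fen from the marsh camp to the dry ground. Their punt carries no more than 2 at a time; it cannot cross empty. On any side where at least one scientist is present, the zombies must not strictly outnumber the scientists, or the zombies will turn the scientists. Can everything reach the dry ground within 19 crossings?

Yes — this plan uses 17 crossings (≤ 19):
1. 2 zombies → the dry ground.  (the marsh camp: 6S 2Z; the dry ground: 0S 2Z)
2. 1 zombie ← the marsh camp.  (the marsh camp: 6S 3Z; the dry ground: 0S 1Z)
3. 2 zombies → the dry ground.  (the marsh camp: 6S 1Z; the dry ground: 0S 3Z)
4. 1 zombie ← the marsh camp.  (the marsh camp: 6S 2Z; the dry ground: 0S 2Z)
5. 2 scientists → the dry ground.  (the marsh camp: 4S 2Z; the dry ground: 2S 2Z)
6. 1 zombie ← the marsh camp.  (the marsh camp: 4S 3Z; the dry ground: 2S 1Z)
7. 1 scientist and 1 zombie → the dry ground.  (the marsh camp: 3S 2Z; the dry ground: 3S 2Z)
8. 1 zombie ← the marsh camp.  (the marsh camp: 3S 3Z; the dry ground: 3S 1Z)
9. 2 zombies → the dry ground.  (the marsh camp: 3S 1Z; the dry ground: 3S 3Z)
10. 1 zombie ← the marsh camp.  (the marsh camp: 3S 2Z; the dry ground: 3S 2Z)
11. 1 scientist and 1 zombie → the dry ground.  (the marsh camp: 2S 1Z; the dry ground: 4S 3Z)
12. 1 zombie ← the marsh camp.  (the marsh camp: 2S 2Z; the dry ground: 4S 2Z)
13. 2 zombies → the dry ground.  (the marsh camp: 2S 0Z; the dry ground: 4S 4Z)
14. 1 zombie ← the marsh camp.  (the marsh camp: 2S 1Z; the dry ground: 4S 3Z)
15. 1 scientist and 1 zombie → the dry ground.  (the marsh camp: 1S 0Z; the dry ground: 5S 4Z)
16. 1 zombie ← the marsh camp.  (the marsh camp: 1S 1Z; the dry ground: 5S 3Z)
17. 1 scientist and 1 zombie → the dry ground.  (the marsh camp: 0S 0Z; the dry ground: 6S 4Z)

Yes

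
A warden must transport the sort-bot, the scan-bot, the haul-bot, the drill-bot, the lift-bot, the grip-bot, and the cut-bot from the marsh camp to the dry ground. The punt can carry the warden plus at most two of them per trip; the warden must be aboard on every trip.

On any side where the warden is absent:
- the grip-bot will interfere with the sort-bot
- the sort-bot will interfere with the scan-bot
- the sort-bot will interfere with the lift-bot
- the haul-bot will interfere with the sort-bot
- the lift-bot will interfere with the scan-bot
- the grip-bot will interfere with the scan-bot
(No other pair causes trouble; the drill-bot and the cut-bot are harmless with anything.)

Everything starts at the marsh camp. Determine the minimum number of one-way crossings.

Counting alone: the warden can take at most 2 across per trip to the dry ground, so moving all 7 needs at least 4 loaded trips out, with a return between consecutive ones — at least 7 crossings.
The safety rule pushes this higher. Following every safe sequence of crossings, the most of the 7 that can be at the dry ground as the punt arrives there on crossings 7, 9 is 5, 6 respectively — never all 7.
So no plan with fewer than 11 crossings exists, and this one achieves 11:
1. Warden goes to the dry ground with the scan-bot and the sort-bot.  [the marsh camp: the cut-bot, the drill-bot, the grip-bot, the haul-bot, the lift-bot | the dry ground: the scan-bot, the sort-bot]
2. Warden goes back to the marsh camp with the sort-bot.  [the marsh camp: the cut-bot, the drill-bot, the grip-bot, the haul-bot, the lift-bot, the sort-bot | the dry ground: the scan-bot]
3. Warden goes to the dry ground with the haul-bot and the sort-bot.  [the marsh camp: the cut-bot, the drill-bot, the grip-bot, the lift-bot | the dry ground: the haul-bot, the scan-bot, the sort-bot]
4. Warden goes back to the marsh camp with the sort-bot.  [the marsh camp: the cut-bot, the drill-bot, the grip-bot, the lift-bot, the sort-bot | the dry ground: the haul-bot, the scan-bot]
5. Warden goes to the dry ground with the drill-bot and the sort-bot.  [the marsh camp: the cut-bot, the grip-bot, the lift-bot | the dry ground: the drill-bot, the haul-bot, the scan-bot, the sort-bot]
6. Warden goes back to the marsh camp with the sort-bot.  [the marsh camp: the cut-bot, the grip-bot, the lift-bot, the sort-bot | the dry ground: the drill-bot, the haul-bot, the scan-bot]
7. Warden goes to the dry ground with the cut-bot and the sort-bot.  [the marsh camp: the grip-bot, the lift-bot | the dry ground: the cut-bot, the drill-bot, the haul-bot, the scan-bot, the sort-bot]
8. Warden goes back to the marsh camp with the sort-bot.  [the marsh camp: the grip-bot, the lift-bot, the sort-bot | the dry ground: the cut-bot, the drill-bot, the haul-bot, the scan-bot]
9. Warden goes to the dry ground with the grip-bot and the lift-bot.  [the marsh camp: the sort-bot | the dry ground: the cut-bot, the drill-bot, the grip-bot, the haul-bot, the lift-bot, the scan-bot]
10. Warden goes back to the marsh camp with the scan-bot.  [the marsh camp: the scan-bot, the sort-bot | the dry ground: the cut-bot, the drill-bot, the grip-bot, the haul-bot, the lift-bot]
11. Warden goes to the dry ground with the scan-bot and the sort-bot.  [the marsh camp: — | the dry ground: the cut-bot, the drill-bot, the grip-bot, the haul-bot, the lift-bot, the scan-bot, the sort-bot]

11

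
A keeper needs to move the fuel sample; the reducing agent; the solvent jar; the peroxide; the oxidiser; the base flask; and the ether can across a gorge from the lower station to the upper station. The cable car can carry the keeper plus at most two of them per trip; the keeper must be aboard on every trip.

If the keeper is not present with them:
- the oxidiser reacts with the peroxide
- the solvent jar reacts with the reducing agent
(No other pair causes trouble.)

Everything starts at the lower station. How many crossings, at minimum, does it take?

7

Counting alone: the keeper can take at most 2 across per trip to the upper station, so moving all 7 needs at least 4 loaded trips out, with a return between consecutive ones — at least 7 crossings.
The plan below uses exactly 7 crossings, so it is optimal:
1. Keeper goes to the upper station with the peroxide and the reducing agent.  [the lower station: the base flask, the ether can, the fuel sample, the oxidiser, the solvent jar | the upper station: the peroxide, the reducing agent]
2. Keeper goes back to the lower station alone.  [the lower station: the base flask, the ether can, the fuel sample, the oxidiser, the solvent jar | the upper station: the peroxide, the reducing agent]
3. Keeper goes to the upper station with the fuel sample.  [the lower station: the base flask, the ether can, the oxidiser, the solvent jar | the upper station: the fuel sample, the peroxide, the reducing agent]
4. Keeper goes back to the lower station alone.  [the lower station: the base flask, the ether can, the oxidiser, the solvent jar | the upper station: the fuel sample, the peroxide, the reducing agent]
5. Keeper goes to the upper station with the base flask and the ether can.  [the lower station: the oxidiser, the solvent jar | the upper station: the base flask, the ether can, the fuel sample, the peroxide, the reducing agent]
6. Keeper goes back to the lower station alone.  [the lower station: the oxidiser, the solvent jar | the upper station: the base flask, the ether can, the fuel sample, the peroxide, the reducing agent]
7. Keeper goes to the upper station with the oxidiser and the solvent jar.  [the lower station: — | the upper station: the base flask, the ether can, the fuel sample, the oxidiser, the peroxide, the reducing agent, the solvent jar]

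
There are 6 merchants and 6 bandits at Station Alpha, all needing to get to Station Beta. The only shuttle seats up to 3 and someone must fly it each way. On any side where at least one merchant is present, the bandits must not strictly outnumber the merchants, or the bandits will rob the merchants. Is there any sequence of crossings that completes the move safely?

Following every safe sequence of crossings from the start, the most of the 12 that can be at Station Beta as the shuttle arrives there on crossings 1, 3, 5 is 3, 5, 6 respectively; the best ever achieved is 6 of 12.
From crossing 7 on, no configuration arises that was not already reachable earlier: only 17 distinct safe configurations (who is on which side, and where the shuttle is) can ever be reached, none of them has everyone across, and every continuation just revisits them. They are: 0 merchants + 0 bandits across (shuttle back at the start); 0 merchants + 1 bandit across (shuttle there); 0 merchants + 1 bandit across (shuttle back at the start); 0 merchants + 2 bandits across (shuttle there); 0 merchants + 2 bandits across (shuttle back at the start); 0 merchants + 3 bandits across (shuttle there); 0 merchants + 3 bandits across (shuttle back at the start); 0 merchants + 4 bandits across (shuttle there); 0 merchants + 4 bandits across (shuttle back at the start); 0 merchants + 5 bandits across (shuttle there); 0 merchants + 5 bandits across (shuttle back at the start); 0 merchants + 6 bandits across (shuttle there); 1 merchant + 1 bandit across (shuttle there); 1 merchant + 1 bandit across (shuttle back at the start); 2 merchants + 2 bandits across (shuttle there); 2 merchants + 2 bandits across (shuttle back at the start); 3 merchants + 3 bandits across (shuttle there). So no valid plan exists.

No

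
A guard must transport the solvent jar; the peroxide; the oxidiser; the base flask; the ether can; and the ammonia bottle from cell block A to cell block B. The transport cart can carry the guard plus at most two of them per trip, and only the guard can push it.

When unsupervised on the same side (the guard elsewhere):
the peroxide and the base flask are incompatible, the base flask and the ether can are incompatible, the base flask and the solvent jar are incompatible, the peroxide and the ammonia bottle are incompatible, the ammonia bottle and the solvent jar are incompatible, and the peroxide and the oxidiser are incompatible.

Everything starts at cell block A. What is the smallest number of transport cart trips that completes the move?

impossible

Whatever the first load, the items left behind include a forbidden pair without the guard. No opening move is safe, so no plan exists.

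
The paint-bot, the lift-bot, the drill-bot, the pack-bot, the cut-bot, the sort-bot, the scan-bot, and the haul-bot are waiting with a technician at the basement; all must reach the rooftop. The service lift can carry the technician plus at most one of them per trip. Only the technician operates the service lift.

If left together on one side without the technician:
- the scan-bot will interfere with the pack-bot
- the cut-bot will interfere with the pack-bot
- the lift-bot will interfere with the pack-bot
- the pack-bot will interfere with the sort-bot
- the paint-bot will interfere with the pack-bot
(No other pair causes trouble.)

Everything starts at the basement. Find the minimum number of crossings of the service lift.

impossible

Following every safe sequence of crossings from the start, the most of the 8 that can be at the rooftop as the service lift arrives there on crossings 1, 3, 5, 7 is 1, 2, 3, 4 respectively; the best ever achieved is 4 of 8.
From crossing 9 on, no configuration arises that was not already reachable earlier: only 52 distinct safe configurations (who is on which side, and where the service lift is) can ever be reached, none of them has everyone across, and every continuation just revisits them. So no valid plan exists.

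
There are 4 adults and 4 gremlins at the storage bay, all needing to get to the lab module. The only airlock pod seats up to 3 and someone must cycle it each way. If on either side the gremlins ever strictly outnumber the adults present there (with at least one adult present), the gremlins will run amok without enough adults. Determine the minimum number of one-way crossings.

Counting alone: each trip to the lab module takes at most 3 across and each return brings at least 1 back, so after t trips out (and t−1 returns) at most 3t − (t−1) of the 8 are across; that first reaches 8 at t = 4, so at least 7 crossings are needed.
The safety rule pushes this higher. Following every safe sequence of crossings, the most of the 8 that can be at the lab module as the airlock pod arrives there on crossing 7 is 7 — never all 8.
So no plan with fewer than 9 crossings exists, and this one achieves 9:
1. 2 gremlins → the lab module.  (the storage bay: 4A 2G; the lab module: 0A 2G)
2. 1 gremlin ← the storage bay.  (the storage bay: 4A 3G; the lab module: 0A 1G)
3. 3 gremlins → the lab module.  (the storage bay: 4A 0G; the lab module: 0A 4G)
4. 1 gremlin ← the storage bay.  (the storage bay: 4A 1G; the lab module: 0A 3G)
5. 3 adults → the lab module.  (the storage bay: 1A 1G; the lab module: 3A 3G)
6. 1 adult and 1 gremlin ← the storage bay.  (the storage bay: 2A 2G; the lab module: 2A 2G)
7. 2 adults → the lab module.  (the storage bay: 0A 2G; the lab module: 4A 2G)
8. 1 gremlin ← the storage bay.  (the storage bay: 0A 3G; the lab module: 4A 1G)
9. 3 gremlins → the lab module.  (the storage bay: 0A 0G; the lab module: 4A 4G)

9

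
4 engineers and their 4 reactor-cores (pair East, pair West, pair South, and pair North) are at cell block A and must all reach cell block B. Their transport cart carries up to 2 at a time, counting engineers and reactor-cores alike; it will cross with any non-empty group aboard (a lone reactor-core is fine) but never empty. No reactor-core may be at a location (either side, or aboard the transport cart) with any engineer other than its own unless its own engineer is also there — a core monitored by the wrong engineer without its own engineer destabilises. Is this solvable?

Following every safe sequence of crossings from the start, the most of the 8 that can be at cell block B as the transport cart arrives there on crossings 1, 3, 5 is 2, 3, 4 respectively; the best ever achieved is 4 of 8.
From crossing 7 on, no configuration arises that was not already reachable earlier: only 44 distinct safe configurations (who is on which side, and where the transport cart is) can ever be reached, none of them has everyone across, and every continuation just revisits them. So no valid plan exists.

No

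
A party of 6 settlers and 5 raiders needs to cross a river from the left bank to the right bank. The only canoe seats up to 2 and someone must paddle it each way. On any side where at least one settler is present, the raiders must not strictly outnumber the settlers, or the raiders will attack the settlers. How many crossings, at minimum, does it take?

Counting alone: each trip to the right bank takes at most 2 across and each return brings at least 1 back, so after t trips out (and t−1 returns) at most 2t − (t−1) of the 11 are across; that first reaches 11 at t = 10, so at least 19 crossings are needed.
The plan below uses exactly 19 crossings, so it is optimal:
1. 2 raiders → the right bank.  (the left bank: 6S 3R; the right bank: 0S 2R)
2. 1 raider ← the left bank.  (the left bank: 6S 4R; the right bank: 0S 1R)
3. 2 raiders → the right bank.  (the left bank: 6S 2R; the right bank: 0S 3R)
4. 1 raider ← the left bank.  (the left bank: 6S 3R; the right bank: 0S 2R)
5. 2 settlers → the right bank.  (the left bank: 4S 3R; the right bank: 2S 2R)
6. 1 raider ← the left bank.  (the left bank: 4S 4R; the right bank: 2S 1R)
7. 1 settler and 1 raider → the right bank.  (the left bank: 3S 3R; the right bank: 3S 2R)
8. 1 settler ← the left bank.  (the left bank: 4S 3R; the right bank: 2S 2R)
9. 1 settler and 1 raider → the right bank.  (the left bank: 3S 2R; the right bank: 3S 3R)
10. 1 raider ← the left bank.  (the left bank: 3S 3R; the right bank: 3S 2R)
11. 1 settler and 1 raider → the right bank.  (the left bank: 2S 2R; the right bank: 4S 3R)
12. 1 settler ← the left bank.  (the left bank: 3S 2R; the right bank: 3S 3R)
13. 1 settler and 1 raider → the right bank.  (the left bank: 2S 1R; the right bank: 4S 4R)
14. 1 raider ← the left bank.  (the left bank: 2S 2R; the right bank: 4S 3R)
15. 1 settler and 1 raider → the right bank.  (the left bank: 1S 1R; the right bank: 5S 4R)
16. 1 settler ← the left bank.  (the left bank: 2S 1R; the right bank: 4S 4R)
17. 1 settler and 1 raider → the right bank.  (the left bank: 1S 0R; the right bank: 5S 5R)
18. 1 raider ← the left bank.  (the left bank: 1S 1R; the right bank: 5S 4R)
19. 1 settler and 1 raider → the right bank.  (the left bank: 0S 0R; the right bank: 6S 5R)

19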